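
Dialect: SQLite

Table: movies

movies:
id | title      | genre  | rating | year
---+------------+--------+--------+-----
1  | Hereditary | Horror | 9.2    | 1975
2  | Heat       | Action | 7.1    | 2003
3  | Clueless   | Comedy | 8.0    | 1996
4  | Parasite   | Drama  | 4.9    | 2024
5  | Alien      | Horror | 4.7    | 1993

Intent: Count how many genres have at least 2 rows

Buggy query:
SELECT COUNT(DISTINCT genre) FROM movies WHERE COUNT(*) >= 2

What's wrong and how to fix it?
Bug: COUNT(*) cannot appear in WHERE; the per-group count doesn't exist yet

Fix: Use a subquery that GROUPs and filters with HAVING, then count its rows

Corrected query:
SELECT COUNT(*) FROM (SELECT genre FROM movies GROUP BY genre HAVING COUNT(*) >= 2)

Result:
COUNT(*)
--------
1       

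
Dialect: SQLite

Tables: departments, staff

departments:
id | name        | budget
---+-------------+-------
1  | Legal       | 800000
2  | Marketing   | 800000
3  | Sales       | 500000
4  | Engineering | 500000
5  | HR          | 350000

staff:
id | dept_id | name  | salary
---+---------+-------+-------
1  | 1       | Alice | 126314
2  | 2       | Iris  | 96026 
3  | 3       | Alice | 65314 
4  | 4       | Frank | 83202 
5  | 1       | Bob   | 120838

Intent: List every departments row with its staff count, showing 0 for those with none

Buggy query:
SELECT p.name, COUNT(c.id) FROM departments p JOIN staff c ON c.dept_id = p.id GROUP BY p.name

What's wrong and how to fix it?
Bug: An inner join excludes parents with zero children

Fix: Switch to LEFT JOIN to retain unmatched parent rows

Corrected query:
SELECT p.name, COUNT(c.id) FROM departments p LEFT JOIN staff c ON c.dept_id = p.id GROUP BY p.name

Result:
name        | COUNT(c.id)
------------+------------
Engineering | 1          
HR          | 0          
Legal       | 2          
Marketing   | 1          
Sales       | 1          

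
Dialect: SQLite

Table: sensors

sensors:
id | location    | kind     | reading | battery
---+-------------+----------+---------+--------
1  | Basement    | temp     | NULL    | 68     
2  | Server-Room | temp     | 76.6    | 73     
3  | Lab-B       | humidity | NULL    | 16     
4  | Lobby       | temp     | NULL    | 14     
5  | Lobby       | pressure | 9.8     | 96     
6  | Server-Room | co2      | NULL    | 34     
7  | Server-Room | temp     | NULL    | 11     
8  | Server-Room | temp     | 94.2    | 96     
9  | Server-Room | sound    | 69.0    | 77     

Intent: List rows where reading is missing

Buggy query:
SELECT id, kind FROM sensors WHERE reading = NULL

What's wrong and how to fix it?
Bug: '= NULL' is always unknown in SQL three-valued logic, so no rows match

Fix: Use IS NULL to test for NULL

Corrected query:
SELECT id, kind FROM sensors WHERE reading IS NULL

Result:
id | kind    
---+---------
1  | temp    
3  | humidity
4  | temp    
6  | co2     
7  | temp    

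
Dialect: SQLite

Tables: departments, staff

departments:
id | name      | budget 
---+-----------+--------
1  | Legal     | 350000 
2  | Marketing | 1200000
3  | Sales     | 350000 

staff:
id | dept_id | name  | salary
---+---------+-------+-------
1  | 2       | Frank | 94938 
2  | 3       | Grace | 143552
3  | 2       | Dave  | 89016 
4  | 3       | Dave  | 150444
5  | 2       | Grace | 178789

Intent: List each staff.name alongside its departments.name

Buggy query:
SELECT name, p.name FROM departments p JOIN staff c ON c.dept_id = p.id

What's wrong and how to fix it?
Bug: Both tables have a 'name' column; the unqualified reference is ambiguous

Fix: Qualify the column with its table alias (c.name)

Corrected query:
SELECT c.name, p.name FROM departments p JOIN staff c ON c.dept_id = p.id

Result:
name  | name     
------+----------
Frank | Marketing
Grace | Sales    
Dave  | Marketing
Dave  | Sales    
Grace | Marketing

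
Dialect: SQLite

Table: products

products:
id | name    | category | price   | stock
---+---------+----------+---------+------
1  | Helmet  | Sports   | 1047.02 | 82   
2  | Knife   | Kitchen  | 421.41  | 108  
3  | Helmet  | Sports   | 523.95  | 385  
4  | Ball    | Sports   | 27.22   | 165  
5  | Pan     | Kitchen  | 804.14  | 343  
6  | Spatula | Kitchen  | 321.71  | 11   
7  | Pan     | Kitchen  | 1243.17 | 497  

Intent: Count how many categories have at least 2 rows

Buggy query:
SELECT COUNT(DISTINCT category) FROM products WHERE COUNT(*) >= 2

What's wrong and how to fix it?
Bug: COUNT(*) cannot appear in WHERE; the per-group count doesn't exist yet

Fix: Group first with HAVING COUNT(*) >= 2, then COUNT the resulting groups

Corrected query:
SELECT COUNT(*) FROM (SELECT category FROM products GROUP BY category HAVING COUNT(*) >= 2)

Result:
COUNT(*)
--------
2       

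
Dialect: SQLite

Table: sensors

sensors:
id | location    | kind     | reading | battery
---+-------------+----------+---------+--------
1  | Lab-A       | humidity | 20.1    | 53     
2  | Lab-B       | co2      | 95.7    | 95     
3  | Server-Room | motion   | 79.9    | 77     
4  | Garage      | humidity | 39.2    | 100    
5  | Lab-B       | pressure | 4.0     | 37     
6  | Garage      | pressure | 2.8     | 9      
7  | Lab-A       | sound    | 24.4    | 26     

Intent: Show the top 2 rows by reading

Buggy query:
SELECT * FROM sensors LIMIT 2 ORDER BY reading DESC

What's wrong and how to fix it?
Bug: ORDER BY cannot follow LIMIT; LIMIT is the final clause

Fix: Swap the clauses: ORDER BY first, then LIMIT

Corrected query:
SELECT * FROM sensors ORDER BY reading DESC LIMIT 2

Result:
id | location    | kind   | reading | battery
---+-------------+--------+---------+--------
2  | Lab-B       | co2    | 95.7    | 95     
3  | Server-Room | motion | 79.9    | 77     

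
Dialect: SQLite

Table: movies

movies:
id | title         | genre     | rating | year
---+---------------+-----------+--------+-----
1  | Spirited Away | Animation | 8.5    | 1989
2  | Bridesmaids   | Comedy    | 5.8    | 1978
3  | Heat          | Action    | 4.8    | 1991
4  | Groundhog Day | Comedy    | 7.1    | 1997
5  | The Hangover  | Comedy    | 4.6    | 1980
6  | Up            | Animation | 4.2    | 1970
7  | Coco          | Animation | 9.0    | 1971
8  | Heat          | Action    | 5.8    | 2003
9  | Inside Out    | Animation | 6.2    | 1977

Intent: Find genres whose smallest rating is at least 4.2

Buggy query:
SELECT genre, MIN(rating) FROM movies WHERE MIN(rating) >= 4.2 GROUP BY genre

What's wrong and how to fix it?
Bug: Aggregates like MIN are computed per group after WHERE runs

Fix: Replace WHERE with HAVING after the GROUP BY

Corrected query:
SELECT genre, MIN(rating) FROM movies GROUP BY genre HAVING MIN(rating) >= 4.2

Result:
genre     | MIN(rating)
----------+------------
Action    | 4.8        
Animation | 4.2        
Comedy    | 4.6        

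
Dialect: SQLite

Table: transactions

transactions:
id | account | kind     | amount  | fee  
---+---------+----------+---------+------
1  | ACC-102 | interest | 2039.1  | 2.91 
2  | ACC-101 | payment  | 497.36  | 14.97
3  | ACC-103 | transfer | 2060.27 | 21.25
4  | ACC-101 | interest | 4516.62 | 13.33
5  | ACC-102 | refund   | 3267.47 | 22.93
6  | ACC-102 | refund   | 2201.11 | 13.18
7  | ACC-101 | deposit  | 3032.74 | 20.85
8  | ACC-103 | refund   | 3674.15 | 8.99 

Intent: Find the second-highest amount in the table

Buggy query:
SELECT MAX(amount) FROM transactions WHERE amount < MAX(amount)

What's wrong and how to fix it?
Bug: MAX(amount) on the right of the comparison is an aggregate-in-WHERE error

Fix: Put the inner MAX in a scalar subquery

Corrected query:
SELECT MAX(amount) FROM transactions WHERE amount < (SELECT MAX(amount) FROM transactions)

Result:
MAX(amount)
-----------
3674.15    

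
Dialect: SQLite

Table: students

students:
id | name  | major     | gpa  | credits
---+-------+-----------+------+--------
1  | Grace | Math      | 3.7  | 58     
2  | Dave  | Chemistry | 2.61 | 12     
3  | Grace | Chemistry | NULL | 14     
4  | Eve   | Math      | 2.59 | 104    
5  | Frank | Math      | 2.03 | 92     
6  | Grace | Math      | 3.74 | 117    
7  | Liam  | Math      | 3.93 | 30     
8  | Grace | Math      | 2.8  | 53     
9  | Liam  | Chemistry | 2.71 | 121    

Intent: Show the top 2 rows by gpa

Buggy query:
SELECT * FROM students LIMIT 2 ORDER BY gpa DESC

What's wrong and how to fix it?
Bug: ORDER BY cannot follow LIMIT; LIMIT is the final clause

Fix: Swap the clauses: ORDER BY first, then LIMIT

Corrected query:
SELECT * FROM students ORDER BY gpa DESC LIMIT 2

Result:
id | name  | major | gpa  | credits
---+-------+-------+------+--------
7  | Liam  | Math  | 3.93 | 30     
6  | Grace | Math  | 3.74 | 117    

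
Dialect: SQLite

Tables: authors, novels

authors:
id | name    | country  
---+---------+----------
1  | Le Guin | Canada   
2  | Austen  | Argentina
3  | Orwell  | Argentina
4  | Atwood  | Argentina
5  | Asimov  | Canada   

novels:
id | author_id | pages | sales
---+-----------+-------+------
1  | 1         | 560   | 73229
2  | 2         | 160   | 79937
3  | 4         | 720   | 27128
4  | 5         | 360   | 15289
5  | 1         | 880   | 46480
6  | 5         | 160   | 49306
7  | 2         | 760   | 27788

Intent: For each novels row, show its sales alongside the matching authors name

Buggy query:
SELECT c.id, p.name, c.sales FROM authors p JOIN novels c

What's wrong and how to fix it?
Bug: Missing join condition: each novels row is matched to all authors rows instead of just its own

Fix: Add ON c.author_id = p.id to the JOIN

Corrected query:
SELECT c.id, p.name, c.sales FROM authors p JOIN novels c ON c.author_id = p.id

Result:
id | name    | sales
---+---------+------
1  | Le Guin | 73229
2  | Austen  | 79937
3  | Atwood  | 27128
4  | Asimov  | 15289
5  | Le Guin | 46480
6  | Asimov  | 49306
7  | Austen  | 27788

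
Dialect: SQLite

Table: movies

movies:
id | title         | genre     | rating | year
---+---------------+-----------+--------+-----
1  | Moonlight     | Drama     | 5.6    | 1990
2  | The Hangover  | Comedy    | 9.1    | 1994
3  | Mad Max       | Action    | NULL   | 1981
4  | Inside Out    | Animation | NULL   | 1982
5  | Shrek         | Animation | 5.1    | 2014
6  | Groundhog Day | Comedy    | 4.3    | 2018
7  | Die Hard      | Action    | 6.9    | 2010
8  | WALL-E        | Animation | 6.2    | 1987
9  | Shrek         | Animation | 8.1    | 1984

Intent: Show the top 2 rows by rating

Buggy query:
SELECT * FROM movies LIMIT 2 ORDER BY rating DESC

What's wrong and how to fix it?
Bug: LIMIT must come after ORDER BY

Fix: Swap the clauses: ORDER BY first, then LIMIT

Corrected query:
SELECT * FROM movies ORDER BY rating DESC LIMIT 2

Result:
id | title        | genre     | rating | year
---+--------------+-----------+--------+-----
2  | The Hangover | Comedy    | 9.1    | 1994
9  | Shrek        | Animation | 8.1    | 1984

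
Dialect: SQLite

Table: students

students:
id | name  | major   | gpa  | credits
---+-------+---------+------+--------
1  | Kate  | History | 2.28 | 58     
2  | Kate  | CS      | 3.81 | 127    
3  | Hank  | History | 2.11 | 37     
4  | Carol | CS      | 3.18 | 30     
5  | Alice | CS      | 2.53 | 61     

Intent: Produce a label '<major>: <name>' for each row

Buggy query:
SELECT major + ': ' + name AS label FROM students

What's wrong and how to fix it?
Bug: SQLite uses || for string concatenation; + coerces text to numbers (yielding 0)

Fix: Replace + with || to concatenate text

Corrected query:
SELECT major || ': ' || name AS label FROM students

Result:
label        
-------------
History: Kate
CS: Kate     
History: Hank
CS: Carol    
CS: Alice    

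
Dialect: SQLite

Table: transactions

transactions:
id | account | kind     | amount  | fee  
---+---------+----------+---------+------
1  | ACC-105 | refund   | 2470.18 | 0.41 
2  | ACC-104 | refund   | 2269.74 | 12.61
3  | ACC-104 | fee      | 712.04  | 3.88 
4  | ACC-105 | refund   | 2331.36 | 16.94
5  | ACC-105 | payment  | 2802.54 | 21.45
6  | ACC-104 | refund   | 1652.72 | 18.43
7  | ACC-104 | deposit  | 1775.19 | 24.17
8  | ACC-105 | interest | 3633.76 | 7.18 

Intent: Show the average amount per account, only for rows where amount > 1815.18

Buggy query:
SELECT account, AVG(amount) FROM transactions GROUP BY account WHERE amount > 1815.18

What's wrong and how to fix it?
Bug: WHERE cannot follow GROUP BY

Fix: Place WHERE between FROM and GROUP BY

Corrected query:
SELECT account, AVG(amount) FROM transactions WHERE amount > 1815.18 GROUP BY account

Result:
account | AVG(amount)
--------+------------
ACC-104 | 2269.74    
ACC-105 | 2809.46    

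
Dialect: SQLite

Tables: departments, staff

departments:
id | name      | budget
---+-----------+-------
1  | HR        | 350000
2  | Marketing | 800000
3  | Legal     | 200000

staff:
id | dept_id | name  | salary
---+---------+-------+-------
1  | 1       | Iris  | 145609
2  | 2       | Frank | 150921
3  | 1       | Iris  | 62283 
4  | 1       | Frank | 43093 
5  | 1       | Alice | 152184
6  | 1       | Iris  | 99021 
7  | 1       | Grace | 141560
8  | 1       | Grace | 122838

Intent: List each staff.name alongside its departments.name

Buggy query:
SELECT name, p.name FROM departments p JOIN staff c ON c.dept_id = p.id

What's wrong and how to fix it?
Bug: Both tables have a 'name' column; the unqualified reference is ambiguous

Fix: Qualify the column with its table alias (c.name)

Corrected query:
SELECT c.name, p.name FROM departments p JOIN staff c ON c.dept_id = p.id

Result:
name  | name     
------+----------
Iris  | HR       
Frank | Marketing
Iris  | HR       
Frank | HR       
Alice | HR       
Iris  | HR       
Grace | HR       
Grace | HR       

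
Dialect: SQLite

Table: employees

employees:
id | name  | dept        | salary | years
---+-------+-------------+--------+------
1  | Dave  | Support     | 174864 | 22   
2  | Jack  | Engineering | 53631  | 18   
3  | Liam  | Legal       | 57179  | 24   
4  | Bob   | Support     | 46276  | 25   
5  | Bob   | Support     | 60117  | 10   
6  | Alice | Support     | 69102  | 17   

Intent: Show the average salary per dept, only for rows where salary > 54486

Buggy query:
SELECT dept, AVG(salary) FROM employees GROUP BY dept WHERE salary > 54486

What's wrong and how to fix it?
Bug: WHERE cannot follow GROUP BY

Fix: Move the WHERE clause before GROUP BY

Corrected query:
SELECT dept, AVG(salary) FROM employees WHERE salary > 54486 GROUP BY dept

Result:
dept    | AVG(salary)
--------+------------
Legal   | 57179      
Support | 101361     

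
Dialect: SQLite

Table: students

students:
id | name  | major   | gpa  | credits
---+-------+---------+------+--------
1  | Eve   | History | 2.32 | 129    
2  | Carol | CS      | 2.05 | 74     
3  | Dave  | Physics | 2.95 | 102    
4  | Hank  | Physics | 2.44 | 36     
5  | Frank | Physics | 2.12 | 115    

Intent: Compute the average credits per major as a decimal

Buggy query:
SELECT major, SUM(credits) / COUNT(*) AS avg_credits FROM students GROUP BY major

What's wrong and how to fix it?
Bug: Both operands are integers, so '/' performs integer division and truncates

Fix: Multiply by 1.0 (or CAST to REAL) to force floating-point division

Corrected query:
SELECT major, SUM(credits) * 1.0 / COUNT(*) AS avg_credits FROM students GROUP BY major

Result:
major   | avg_credits
--------+------------
CS      | 74         
History | 129        
Physics | 84.333333  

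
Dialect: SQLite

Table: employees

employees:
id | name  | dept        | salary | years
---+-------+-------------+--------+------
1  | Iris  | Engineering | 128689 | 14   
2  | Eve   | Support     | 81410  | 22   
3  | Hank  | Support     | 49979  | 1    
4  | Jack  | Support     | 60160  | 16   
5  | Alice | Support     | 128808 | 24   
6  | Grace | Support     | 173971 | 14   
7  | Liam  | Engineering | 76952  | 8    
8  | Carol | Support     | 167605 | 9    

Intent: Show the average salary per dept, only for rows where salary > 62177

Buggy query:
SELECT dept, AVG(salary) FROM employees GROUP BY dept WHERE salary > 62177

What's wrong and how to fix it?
Bug: Row-level WHERE must come before GROUP BY in the clause order

Fix: Move the WHERE clause before GROUP BY

Corrected query:
SELECT dept, AVG(salary) FROM employees WHERE salary > 62177 GROUP BY dept

Result:
dept        | AVG(salary)
------------+------------
Engineering | 102820.5   
Support     | 137948.5   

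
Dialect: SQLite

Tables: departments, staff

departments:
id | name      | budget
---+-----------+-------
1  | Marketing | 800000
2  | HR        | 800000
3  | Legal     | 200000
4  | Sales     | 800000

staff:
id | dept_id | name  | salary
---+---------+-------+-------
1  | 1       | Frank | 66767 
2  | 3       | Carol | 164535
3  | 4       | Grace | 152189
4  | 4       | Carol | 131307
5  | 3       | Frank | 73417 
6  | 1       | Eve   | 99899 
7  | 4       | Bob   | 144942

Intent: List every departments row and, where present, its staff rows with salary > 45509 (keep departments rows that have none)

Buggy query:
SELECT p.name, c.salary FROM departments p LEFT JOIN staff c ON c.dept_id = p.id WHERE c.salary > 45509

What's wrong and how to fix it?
Bug: Filtering c.salary in WHERE discards the NULL rows produced by LEFT JOIN, turning it into an inner join

Fix: Move the right-table condition into the ON clause so unmatched parents are kept

Corrected query:
SELECT p.name, c.salary FROM departments p LEFT JOIN staff c ON c.dept_id = p.id AND c.salary > 45509

Result:
name      | salary
----------+-------
Marketing | 66767 
Marketing | 99899 
HR        | NULL  
Legal     | 73417 
Legal     | 164535
Sales     | 131307
Sales     | 144942
Sales     | 152189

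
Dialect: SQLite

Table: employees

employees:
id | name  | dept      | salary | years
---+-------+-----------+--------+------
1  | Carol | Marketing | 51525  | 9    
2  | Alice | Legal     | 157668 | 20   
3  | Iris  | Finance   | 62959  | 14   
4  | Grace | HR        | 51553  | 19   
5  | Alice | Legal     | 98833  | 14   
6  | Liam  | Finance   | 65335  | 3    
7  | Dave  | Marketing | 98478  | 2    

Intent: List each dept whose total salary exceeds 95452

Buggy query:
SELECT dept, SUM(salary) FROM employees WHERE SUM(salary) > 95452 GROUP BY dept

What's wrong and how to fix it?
Bug: Aggregate functions cannot appear in a WHERE clause

Fix: Move the aggregate condition to a HAVING clause

Corrected query:
SELECT dept, SUM(salary) FROM employees GROUP BY dept HAVING SUM(salary) > 95452

Result:
dept      | SUM(salary)
----------+------------
Finance   | 128294     
Legal     | 256501     
Marketing | 150003     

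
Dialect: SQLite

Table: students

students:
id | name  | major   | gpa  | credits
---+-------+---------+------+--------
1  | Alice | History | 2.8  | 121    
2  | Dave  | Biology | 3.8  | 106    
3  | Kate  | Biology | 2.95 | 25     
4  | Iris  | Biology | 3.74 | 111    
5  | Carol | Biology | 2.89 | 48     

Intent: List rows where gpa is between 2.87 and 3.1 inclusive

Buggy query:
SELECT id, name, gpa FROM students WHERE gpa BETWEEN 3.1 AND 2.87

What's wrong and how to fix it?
Bug: BETWEEN expects the lower bound first; with 3.1 AND 2.87 the range is empty

Fix: Write BETWEEN 2.87 AND 3.1

Corrected query:
SELECT id, name, gpa FROM students WHERE gpa BETWEEN 2.87 AND 3.1

Result:
id | name  | gpa 
---+-------+-----
3  | Kate  | 2.95
5  | Carol | 2.89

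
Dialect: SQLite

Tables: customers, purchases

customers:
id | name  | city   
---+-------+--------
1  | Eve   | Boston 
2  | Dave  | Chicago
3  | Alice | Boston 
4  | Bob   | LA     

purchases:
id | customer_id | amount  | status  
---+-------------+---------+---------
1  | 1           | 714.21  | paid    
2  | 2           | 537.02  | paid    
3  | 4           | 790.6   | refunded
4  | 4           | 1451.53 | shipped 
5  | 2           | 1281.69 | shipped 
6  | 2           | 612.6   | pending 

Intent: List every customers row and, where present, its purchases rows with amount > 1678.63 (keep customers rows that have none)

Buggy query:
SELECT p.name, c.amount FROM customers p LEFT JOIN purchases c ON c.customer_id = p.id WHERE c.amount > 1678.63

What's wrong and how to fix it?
Bug: A WHERE condition on the right-hand table after LEFT JOIN drops unmatched parents

Fix: Put 'c.amount > 1678.63' in the JOIN's ON clause instead of WHERE

Corrected query:
SELECT p.name, c.amount FROM customers p LEFT JOIN purchases c ON c.customer_id = p.id AND c.amount > 1678.63

Result:
name  | amount
------+-------
Eve   | NULL  
Dave  | NULL  
Alice | NULL  
Bob   | NULL  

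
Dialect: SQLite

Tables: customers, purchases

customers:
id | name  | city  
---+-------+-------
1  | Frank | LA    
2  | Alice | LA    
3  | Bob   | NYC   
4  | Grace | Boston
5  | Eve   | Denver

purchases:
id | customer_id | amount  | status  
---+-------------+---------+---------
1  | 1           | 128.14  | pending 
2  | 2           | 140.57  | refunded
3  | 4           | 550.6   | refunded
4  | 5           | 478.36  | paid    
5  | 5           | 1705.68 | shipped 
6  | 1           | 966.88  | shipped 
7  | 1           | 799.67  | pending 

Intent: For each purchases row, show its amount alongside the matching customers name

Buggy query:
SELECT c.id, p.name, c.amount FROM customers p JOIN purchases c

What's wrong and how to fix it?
Bug: JOIN with no ON clause produces a cartesian product; every purchases row pairs with every customers row

Fix: Add ON c.customer_id = p.id to the JOIN

Corrected query:
SELECT c.id, p.name, c.amount FROM customers p JOIN purchases c ON c.customer_id = p.id

Result:
id | name  | amount 
---+-------+--------
1  | Frank | 128.14 
2  | Alice | 140.57 
3  | Grace | 550.6  
4  | Eve   | 478.36 
5  | Eve   | 1705.68
6  | Frank | 966.88 
7  | Frank | 799.67 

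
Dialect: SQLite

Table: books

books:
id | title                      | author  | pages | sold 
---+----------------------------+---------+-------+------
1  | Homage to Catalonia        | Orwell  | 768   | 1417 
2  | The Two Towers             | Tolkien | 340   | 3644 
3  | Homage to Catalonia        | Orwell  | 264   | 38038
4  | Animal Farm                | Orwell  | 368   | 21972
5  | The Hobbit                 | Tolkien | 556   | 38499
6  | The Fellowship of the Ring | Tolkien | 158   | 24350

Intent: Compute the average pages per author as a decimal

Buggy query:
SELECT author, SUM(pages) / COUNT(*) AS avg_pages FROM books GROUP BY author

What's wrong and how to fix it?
Bug: Both operands are integers, so '/' performs integer division and truncates

Fix: Multiply by 1.0 (or CAST to REAL) to force floating-point division

Corrected query:
SELECT author, SUM(pages) * 1.0 / COUNT(*) AS avg_pages FROM books GROUP BY author

Result:
author  | avg_pages 
--------+-----------
Orwell  | 466.666667
Tolkien | 351.333333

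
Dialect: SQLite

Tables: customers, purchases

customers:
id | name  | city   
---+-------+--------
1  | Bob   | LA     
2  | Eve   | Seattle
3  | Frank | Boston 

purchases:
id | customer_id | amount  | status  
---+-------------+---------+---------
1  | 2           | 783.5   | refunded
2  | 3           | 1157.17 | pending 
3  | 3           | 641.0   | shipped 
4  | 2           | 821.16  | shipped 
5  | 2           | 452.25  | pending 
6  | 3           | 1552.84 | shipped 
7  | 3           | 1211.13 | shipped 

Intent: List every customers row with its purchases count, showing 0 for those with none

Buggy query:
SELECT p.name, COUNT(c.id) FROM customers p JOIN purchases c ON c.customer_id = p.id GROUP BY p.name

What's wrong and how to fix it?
Bug: An inner join excludes parents with zero children

Fix: Switch to LEFT JOIN to retain unmatched parent rows

Corrected query:
SELECT p.name, COUNT(c.id) FROM customers p LEFT JOIN purchases c ON c.customer_id = p.id GROUP BY p.name

Result:
name  | COUNT(c.id)
------+------------
Bob   | 0          
Eve   | 3          
Frank | 4          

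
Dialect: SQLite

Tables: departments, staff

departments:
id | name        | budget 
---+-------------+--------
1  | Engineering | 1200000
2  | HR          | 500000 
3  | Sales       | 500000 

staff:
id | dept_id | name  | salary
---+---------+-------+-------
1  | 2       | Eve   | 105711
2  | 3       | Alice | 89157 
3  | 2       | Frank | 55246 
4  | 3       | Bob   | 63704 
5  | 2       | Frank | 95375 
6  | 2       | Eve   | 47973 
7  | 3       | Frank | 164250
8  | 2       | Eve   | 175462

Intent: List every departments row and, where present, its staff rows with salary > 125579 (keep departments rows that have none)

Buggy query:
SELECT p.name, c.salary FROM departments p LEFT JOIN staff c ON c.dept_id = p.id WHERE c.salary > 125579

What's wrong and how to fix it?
Bug: Filtering c.salary in WHERE discards the NULL rows produced by LEFT JOIN, turning it into an inner join

Fix: Move the right-table condition into the ON clause so unmatched parents are kept

Corrected query:
SELECT p.name, c.salary FROM departments p LEFT JOIN staff c ON c.dept_id = p.id AND c.salary > 125579

Result:
name        | salary
------------+-------
Engineering | NULL  
HR          | 175462
Sales       | 164250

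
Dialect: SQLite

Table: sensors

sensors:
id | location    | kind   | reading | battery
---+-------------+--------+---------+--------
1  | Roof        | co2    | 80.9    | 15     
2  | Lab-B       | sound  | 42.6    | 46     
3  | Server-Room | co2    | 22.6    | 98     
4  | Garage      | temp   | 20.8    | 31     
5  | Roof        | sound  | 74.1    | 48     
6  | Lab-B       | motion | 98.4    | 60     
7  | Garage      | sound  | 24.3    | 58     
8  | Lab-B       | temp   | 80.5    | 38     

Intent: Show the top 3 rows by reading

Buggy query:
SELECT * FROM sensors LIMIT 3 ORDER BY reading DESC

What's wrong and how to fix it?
Bug: ORDER BY cannot follow LIMIT; LIMIT is the final clause

Fix: Sort with ORDER BY, then apply LIMIT

Corrected query:
SELECT * FROM sensors ORDER BY reading DESC LIMIT 3

Result:
id | location | kind   | reading | battery
---+----------+--------+---------+--------
6  | Lab-B    | motion | 98.4    | 60     
1  | Roof     | co2    | 80.9    | 15     
8  | Lab-B    | temp   | 80.5    | 38     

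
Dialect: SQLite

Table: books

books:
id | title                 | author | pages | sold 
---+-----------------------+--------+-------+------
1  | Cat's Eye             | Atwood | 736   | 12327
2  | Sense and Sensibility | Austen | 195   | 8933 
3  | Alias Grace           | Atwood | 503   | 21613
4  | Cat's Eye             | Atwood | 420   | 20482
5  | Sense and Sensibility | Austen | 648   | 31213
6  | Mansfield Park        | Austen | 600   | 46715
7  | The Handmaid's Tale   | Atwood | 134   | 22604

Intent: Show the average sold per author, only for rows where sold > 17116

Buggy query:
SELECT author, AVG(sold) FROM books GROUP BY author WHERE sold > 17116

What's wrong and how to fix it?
Bug: Row-level WHERE must come before GROUP BY in the clause order

Fix: Move the WHERE clause before GROUP BY

Corrected query:
SELECT author, AVG(sold) FROM books WHERE sold > 17116 GROUP BY author

Result:
author | AVG(sold)   
-------+-------------
Atwood | 21566.333333
Austen | 38964       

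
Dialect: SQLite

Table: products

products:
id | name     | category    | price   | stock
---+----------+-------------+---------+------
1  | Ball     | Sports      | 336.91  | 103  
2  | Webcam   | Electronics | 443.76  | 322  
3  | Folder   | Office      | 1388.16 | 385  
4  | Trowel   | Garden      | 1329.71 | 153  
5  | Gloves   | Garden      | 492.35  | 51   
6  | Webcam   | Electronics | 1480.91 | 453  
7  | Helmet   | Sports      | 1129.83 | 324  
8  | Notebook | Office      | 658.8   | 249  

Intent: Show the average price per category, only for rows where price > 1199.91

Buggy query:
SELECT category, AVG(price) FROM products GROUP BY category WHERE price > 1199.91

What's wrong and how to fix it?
Bug: WHERE cannot follow GROUP BY

Fix: Move the WHERE clause before GROUP BY

Corrected query:
SELECT category, AVG(price) FROM products WHERE price > 1199.91 GROUP BY category

Result:
category    | AVG(price)
------------+-----------
Electronics | 1480.91   
Garden      | 1329.71   
Office      | 1388.16   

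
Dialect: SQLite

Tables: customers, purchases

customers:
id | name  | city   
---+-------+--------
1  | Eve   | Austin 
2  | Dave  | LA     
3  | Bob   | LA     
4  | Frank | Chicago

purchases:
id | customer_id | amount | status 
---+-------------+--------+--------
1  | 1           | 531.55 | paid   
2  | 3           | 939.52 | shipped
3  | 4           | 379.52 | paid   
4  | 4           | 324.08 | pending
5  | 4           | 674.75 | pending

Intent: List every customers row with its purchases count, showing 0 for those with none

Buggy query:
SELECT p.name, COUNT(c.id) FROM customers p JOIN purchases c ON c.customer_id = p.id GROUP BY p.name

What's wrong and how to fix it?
Bug: INNER JOIN drops customers rows that have no matching purchases rows

Fix: Switch to LEFT JOIN to retain unmatched parent rows

Corrected query:
SELECT p.name, COUNT(c.id) FROM customers p LEFT JOIN purchases c ON c.customer_id = p.id GROUP BY p.name

Result:
name  | COUNT(c.id)
------+------------
Bob   | 1          
Dave  | 0          
Eve   | 1          
Frank | 3          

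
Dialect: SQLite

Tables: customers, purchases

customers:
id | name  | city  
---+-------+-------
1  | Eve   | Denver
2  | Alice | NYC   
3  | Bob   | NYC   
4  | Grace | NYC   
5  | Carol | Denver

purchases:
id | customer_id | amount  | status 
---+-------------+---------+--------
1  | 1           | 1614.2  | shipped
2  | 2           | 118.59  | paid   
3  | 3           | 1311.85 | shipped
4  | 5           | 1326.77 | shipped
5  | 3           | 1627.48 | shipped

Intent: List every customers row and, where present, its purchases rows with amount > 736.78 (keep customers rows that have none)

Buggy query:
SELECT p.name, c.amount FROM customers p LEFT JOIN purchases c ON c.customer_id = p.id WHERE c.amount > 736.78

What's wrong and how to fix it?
Bug: Filtering c.amount in WHERE discards the NULL rows produced by LEFT JOIN, turning it into an inner join

Fix: Move the right-table condition into the ON clause so unmatched parents are kept

Corrected query:
SELECT p.name, c.amount FROM customers p LEFT JOIN purchases c ON c.customer_id = p.id AND c.amount > 736.78

Result:
name  | amount 
------+--------
Eve   | 1614.2 
Alice | NULL   
Bob   | 1311.85
Bob   | 1627.48
Grace | NULL   
Carol | 1326.77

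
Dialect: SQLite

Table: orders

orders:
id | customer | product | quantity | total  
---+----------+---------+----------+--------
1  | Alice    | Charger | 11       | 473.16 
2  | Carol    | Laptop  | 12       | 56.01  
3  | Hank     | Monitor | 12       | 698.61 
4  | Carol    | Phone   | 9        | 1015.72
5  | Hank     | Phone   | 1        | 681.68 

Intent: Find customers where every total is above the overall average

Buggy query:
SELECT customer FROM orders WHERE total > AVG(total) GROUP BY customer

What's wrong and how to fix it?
Bug: AVG() is an aggregate; it can't sit directly in WHERE

Fix: Compute the overall average in a scalar subquery and compare each group's MIN against it in HAVING

Corrected query:
SELECT customer FROM orders GROUP BY customer HAVING MIN(total) > (SELECT AVG(total) FROM orders)

Result:
customer
--------
Hank    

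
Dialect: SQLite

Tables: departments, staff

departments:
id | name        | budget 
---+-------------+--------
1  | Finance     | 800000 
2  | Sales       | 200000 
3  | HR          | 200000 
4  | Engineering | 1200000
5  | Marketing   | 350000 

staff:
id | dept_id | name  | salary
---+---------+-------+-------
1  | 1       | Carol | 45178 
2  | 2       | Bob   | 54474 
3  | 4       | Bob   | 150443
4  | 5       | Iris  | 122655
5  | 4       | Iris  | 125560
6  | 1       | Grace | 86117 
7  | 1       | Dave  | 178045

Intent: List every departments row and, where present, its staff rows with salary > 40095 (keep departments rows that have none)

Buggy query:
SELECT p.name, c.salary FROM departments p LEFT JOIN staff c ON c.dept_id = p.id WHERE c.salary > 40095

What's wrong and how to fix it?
Bug: Filtering c.salary in WHERE discards the NULL rows produced by LEFT JOIN, turning it into an inner join

Fix: Move the right-table condition into the ON clause so unmatched parents are kept

Corrected query:
SELECT p.name, c.salary FROM departments p LEFT JOIN staff c ON c.dept_id = p.id AND c.salary > 40095

Result:
name        | salary
------------+-------
Finance     | 45178 
Finance     | 86117 
Finance     | 178045
Sales       | 54474 
HR          | NULL  
Engineering | 125560
Engineering | 150443
Marketing   | 122655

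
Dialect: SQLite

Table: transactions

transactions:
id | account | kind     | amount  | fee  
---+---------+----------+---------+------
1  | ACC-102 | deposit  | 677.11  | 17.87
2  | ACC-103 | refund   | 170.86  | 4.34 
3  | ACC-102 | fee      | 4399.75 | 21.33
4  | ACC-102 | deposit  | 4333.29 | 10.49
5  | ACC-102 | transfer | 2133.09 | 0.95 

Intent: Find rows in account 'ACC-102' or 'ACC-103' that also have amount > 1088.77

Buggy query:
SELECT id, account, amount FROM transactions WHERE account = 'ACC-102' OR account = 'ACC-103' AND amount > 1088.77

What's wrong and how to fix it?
Bug: Without parentheses, AND is evaluated before OR, so the amount filter only applies to the 'ACC-103' branch

Fix: Add parentheses around the OR so the AND applies to both alternatives

Corrected query:
SELECT id, account, amount FROM transactions WHERE (account = 'ACC-102' OR account = 'ACC-103') AND amount > 1088.77

Result:
id | account | amount 
---+---------+--------
3  | ACC-102 | 4399.75
4  | ACC-102 | 4333.29
5  | ACC-102 | 2133.09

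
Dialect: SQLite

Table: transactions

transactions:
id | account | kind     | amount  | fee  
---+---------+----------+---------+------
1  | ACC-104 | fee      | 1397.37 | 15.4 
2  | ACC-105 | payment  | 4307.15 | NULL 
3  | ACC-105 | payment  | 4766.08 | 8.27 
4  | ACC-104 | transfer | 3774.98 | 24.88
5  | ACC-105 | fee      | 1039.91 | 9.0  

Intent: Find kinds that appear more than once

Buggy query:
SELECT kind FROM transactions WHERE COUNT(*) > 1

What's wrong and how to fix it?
Bug: COUNT(*) is an aggregate and cannot be used in WHERE

Fix: Group first, then use HAVING for the count condition

Corrected query:
SELECT kind FROM transactions GROUP BY kind HAVING COUNT(*) > 1

Result:
kind   
-------
fee    
payment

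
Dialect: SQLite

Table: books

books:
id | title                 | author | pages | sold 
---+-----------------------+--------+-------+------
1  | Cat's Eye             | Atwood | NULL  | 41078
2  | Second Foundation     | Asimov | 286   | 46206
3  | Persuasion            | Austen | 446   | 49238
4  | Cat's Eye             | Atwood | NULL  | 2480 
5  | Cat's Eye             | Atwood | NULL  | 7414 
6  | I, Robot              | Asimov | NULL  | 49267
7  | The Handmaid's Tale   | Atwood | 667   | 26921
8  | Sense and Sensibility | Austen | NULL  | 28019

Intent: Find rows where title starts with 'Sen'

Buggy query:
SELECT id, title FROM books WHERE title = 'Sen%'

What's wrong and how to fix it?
Bug: Wildcards only work with LIKE; '=' treats '%' as a literal character

Fix: Replace '=' with LIKE so 'Sen%' is treated as a pattern

Corrected query:
SELECT id, title FROM books WHERE title LIKE 'Sen%'

Result:
id | title                
---+----------------------
8  | Sense and Sensibility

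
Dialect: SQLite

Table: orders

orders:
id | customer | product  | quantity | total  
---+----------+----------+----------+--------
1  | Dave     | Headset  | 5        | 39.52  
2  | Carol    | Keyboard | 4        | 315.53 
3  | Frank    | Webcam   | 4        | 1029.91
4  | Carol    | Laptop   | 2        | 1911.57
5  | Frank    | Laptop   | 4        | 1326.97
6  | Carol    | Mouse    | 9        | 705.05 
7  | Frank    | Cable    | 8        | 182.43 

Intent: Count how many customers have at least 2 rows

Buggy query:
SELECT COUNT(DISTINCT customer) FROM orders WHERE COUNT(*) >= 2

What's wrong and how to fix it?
Bug: COUNT(*) cannot appear in WHERE; the per-group count doesn't exist yet

Fix: Use a subquery that GROUPs and filters with HAVING, then count its rows

Corrected query:
SELECT COUNT(*) FROM (SELECT customer FROM orders GROUP BY customer HAVING COUNT(*) >= 2)

Result:
COUNT(*)
--------
2       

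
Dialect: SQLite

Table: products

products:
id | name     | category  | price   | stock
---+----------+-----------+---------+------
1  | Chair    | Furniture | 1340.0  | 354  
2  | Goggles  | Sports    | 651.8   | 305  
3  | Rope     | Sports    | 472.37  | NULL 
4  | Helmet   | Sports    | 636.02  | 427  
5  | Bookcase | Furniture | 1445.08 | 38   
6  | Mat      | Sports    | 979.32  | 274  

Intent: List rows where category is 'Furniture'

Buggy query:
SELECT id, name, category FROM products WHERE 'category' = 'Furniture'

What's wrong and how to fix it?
Bug: Single quotes denote string literals in SQL; the column name is being compared as a constant string

Fix: Remove the quotes around the column name (or use double quotes for an identifier)

Corrected query:
SELECT id, name, category FROM products WHERE category = 'Furniture'

Result:
id | name     | category 
---+----------+----------
1  | Chair    | Furniture
5  | Bookcase | Furniture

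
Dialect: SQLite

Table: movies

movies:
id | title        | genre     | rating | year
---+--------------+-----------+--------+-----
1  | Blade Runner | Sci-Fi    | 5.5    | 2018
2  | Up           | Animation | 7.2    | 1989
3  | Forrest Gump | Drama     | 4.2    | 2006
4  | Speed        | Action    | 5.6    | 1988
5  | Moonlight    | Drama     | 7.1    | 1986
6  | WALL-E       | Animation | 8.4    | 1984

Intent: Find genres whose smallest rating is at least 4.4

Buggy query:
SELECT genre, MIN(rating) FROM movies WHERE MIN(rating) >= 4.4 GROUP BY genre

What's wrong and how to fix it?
Bug: Aggregates like MIN are computed per group after WHERE runs

Fix: Use HAVING for the per-group MIN condition

Corrected query:
SELECT genre, MIN(rating) FROM movies GROUP BY genre HAVING MIN(rating) >= 4.4

Result:
genre     | MIN(rating)
----------+------------
Action    | 5.6        
Animation | 7.2        
Sci-Fi    | 5.5        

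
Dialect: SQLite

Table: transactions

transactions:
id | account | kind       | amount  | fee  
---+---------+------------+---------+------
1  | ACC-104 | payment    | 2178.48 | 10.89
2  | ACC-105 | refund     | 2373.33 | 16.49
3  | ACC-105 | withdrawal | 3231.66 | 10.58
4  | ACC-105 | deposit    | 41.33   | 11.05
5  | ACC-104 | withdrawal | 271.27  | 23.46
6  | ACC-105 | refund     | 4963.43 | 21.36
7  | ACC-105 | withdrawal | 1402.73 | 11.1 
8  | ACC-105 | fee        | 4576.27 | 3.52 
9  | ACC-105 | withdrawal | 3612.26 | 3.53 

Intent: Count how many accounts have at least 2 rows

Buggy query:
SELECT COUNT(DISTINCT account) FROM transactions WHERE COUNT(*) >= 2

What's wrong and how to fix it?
Bug: WHERE filters individual rows, not groups, so a group-level COUNT is invalid there

Fix: Use a subquery that GROUPs and filters with HAVING, then count its rows

Corrected query:
SELECT COUNT(*) FROM (SELECT account FROM transactions GROUP BY account HAVING COUNT(*) >= 2)

Result:
COUNT(*)
--------
2       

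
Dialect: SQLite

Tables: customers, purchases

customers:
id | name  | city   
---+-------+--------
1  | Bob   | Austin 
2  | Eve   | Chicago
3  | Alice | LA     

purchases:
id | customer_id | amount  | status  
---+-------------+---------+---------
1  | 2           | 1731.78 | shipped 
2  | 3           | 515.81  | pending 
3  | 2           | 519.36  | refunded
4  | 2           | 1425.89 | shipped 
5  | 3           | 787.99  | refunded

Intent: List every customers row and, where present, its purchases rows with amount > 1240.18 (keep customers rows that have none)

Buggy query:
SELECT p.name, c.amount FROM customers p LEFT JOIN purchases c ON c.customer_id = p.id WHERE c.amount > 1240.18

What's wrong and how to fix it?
Bug: Filtering c.amount in WHERE discards the NULL rows produced by LEFT JOIN, turning it into an inner join

Fix: Put 'c.amount > 1240.18' in the JOIN's ON clause instead of WHERE

Corrected query:
SELECT p.name, c.amount FROM customers p LEFT JOIN purchases c ON c.customer_id = p.id AND c.amount > 1240.18

Result:
name  | amount 
------+--------
Bob   | NULL   
Eve   | 1425.89
Eve   | 1731.78
Alice | NULL   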